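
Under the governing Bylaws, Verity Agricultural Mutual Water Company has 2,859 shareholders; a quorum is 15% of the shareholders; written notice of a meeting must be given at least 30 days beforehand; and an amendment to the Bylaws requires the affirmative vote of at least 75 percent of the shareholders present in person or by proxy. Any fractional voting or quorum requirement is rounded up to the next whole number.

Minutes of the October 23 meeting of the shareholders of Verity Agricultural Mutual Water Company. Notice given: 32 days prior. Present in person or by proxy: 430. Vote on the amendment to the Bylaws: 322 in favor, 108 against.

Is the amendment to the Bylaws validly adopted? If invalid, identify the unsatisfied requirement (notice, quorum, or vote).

Invalid — vote requirement not satisfied.

Notice: 32 days given; 30 required. Satisfied.
Quorum: 15% of 2,859 = 428.85, rounded up to 429; 430 present. Satisfied.
Vote: requires three-fourths of those present (430); 3/4 of 430 = 322.50, rounded up to 323, so 323 needed; 322 in favor. Not satisfied.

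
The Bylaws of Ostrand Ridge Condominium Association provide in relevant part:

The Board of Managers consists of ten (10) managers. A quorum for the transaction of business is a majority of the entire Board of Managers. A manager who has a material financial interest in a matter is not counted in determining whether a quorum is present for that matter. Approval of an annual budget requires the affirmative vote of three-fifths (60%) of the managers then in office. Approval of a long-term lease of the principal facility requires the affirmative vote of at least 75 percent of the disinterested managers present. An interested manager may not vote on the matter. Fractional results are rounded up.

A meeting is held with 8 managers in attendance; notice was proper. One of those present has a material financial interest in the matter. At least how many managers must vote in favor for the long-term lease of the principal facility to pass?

The long-term lease of the principal facility requires three-fourths of the disinterested managers present (8 − 1 = 7).
3/4 of 7 = 5.25, rounded up to 6.

6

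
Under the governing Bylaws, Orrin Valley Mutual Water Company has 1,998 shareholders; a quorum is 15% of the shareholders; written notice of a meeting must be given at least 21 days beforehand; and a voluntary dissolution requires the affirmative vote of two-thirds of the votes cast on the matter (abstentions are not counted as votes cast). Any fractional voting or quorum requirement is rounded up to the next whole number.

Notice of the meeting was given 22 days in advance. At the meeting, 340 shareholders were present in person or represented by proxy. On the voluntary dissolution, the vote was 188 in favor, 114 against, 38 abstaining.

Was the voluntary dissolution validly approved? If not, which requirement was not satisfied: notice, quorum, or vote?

Notice: 22 days given; 21 required. Satisfied.
Quorum: 15% of 1,998 = 299.70, rounded up to 300; 340 present. Satisfied.
Vote: requires two-thirds of the votes cast (340 − 38 abstaining = 302); 2/3 of 302 = 201.33, rounded up to 202, so 202 needed; 188 in favor. Not satisfied.

Invalid — vote requirement not satisfied.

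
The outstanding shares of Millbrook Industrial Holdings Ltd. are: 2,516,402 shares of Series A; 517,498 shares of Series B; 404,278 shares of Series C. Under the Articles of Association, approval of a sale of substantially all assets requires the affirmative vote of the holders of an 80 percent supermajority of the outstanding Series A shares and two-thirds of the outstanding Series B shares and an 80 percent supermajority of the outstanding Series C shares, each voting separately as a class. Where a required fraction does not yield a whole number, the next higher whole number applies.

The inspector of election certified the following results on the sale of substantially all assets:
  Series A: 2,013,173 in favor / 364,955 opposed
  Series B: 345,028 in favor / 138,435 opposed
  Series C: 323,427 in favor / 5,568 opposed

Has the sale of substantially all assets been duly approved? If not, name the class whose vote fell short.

Approved — every class gave the required vote.

Series A: 4/5 of 2516402 = 2013121.60, rounded up to 2013122; 2,013,122 required, 2,013,173 in favor — approved.
Series B: 2/3 of 517498 = 344998.67, rounded up to 344999; 344,999 required, 345,028 in favor — approved.
Series C: 4/5 of 404278 = 323422.40, rounded up to 323423; 323,423 required, 323,427 in favor — approved.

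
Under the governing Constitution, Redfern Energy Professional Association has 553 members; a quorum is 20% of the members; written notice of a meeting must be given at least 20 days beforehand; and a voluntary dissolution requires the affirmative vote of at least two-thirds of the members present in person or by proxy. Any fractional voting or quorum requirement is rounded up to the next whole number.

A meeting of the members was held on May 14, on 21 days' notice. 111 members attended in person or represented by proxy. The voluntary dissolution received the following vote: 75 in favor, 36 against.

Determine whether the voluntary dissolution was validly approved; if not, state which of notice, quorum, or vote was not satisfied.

Notice: 21 days given; 20 required. Satisfied.
Quorum: 20% of 553 = 110.60, rounded up to 111; 111 present. Satisfied.
Vote: requires two-thirds of those present (111); 2/3 of 111 = 74, so 74 needed; 75 in favor. Satisfied.

Valid — all requirements satisfied.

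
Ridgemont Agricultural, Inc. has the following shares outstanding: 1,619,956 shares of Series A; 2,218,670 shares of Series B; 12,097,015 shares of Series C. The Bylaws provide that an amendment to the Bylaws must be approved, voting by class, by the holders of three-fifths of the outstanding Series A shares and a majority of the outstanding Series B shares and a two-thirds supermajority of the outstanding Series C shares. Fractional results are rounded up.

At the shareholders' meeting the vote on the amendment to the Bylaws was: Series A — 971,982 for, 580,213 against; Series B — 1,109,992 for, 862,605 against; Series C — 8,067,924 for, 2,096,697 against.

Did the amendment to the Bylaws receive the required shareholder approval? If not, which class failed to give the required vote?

Series A: 3/5 of 1619956 = 971973.60, rounded up to 971974; 971,974 required, 971,982 in favor — approved.
Series B: a majority of 2218670 is 1109336; 1,109,336 required, 1,109,992 in favor — approved.
Series C: 2/3 of 12097015 = 8064676.67, rounded up to 8064677; 8,064,677 required, 8,067,924 in favor — approved.

Approved — every class gave the required vote.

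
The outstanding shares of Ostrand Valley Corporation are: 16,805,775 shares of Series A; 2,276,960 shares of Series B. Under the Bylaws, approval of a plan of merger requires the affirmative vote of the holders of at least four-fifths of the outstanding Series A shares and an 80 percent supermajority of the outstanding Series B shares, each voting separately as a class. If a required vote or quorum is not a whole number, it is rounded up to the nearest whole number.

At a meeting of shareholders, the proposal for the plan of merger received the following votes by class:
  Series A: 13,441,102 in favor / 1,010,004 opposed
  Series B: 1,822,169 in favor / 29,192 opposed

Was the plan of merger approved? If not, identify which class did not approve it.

Series A: 4/5 of 16805775 = 13444620; 13,444,620 required, 13,441,102 in favor — not approved.
Series B: 4/5 of 2276960 = 1821568; 1,821,568 required, 1,822,169 in favor — approved.

Not approved — the Series A shares did not give the required vote.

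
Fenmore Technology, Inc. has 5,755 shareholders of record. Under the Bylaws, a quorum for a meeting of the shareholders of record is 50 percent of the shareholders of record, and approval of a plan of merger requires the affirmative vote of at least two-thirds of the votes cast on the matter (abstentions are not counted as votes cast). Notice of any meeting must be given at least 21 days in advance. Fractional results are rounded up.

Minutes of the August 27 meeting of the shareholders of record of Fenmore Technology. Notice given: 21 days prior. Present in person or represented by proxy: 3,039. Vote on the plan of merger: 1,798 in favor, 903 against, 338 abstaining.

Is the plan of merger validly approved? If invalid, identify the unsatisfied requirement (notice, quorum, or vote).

Invalid — vote requirement not satisfied.

Notice: 21 days given; 21 required. Satisfied.
Quorum: 50% of 5,755 = 2,877.50, rounded up to 2,878; 3,039 present. Satisfied.
Vote: requires two-thirds of the votes cast (3,039 − 338 abstaining = 2,701); 2/3 of 2701 = 1800.67, rounded up to 1801, so 1,801 needed; 1,798 in favor. Not satisfied.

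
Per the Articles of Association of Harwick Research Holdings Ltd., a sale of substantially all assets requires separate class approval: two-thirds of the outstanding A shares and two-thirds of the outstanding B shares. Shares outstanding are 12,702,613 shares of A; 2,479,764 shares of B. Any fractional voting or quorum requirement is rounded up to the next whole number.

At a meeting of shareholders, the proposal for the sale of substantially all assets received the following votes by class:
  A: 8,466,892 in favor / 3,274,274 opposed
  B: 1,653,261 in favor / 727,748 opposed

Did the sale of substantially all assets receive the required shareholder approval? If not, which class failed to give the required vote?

Not approved — the A shares did not give the required vote.

A: 2/3 of 12702613 = 8468408.67, rounded up to 8468409; 8,468,409 required, 8,466,892 in favor — not approved.
B: 2/3 of 2479764 = 1653176; 1,653,176 required, 1,653,261 in favor — approved.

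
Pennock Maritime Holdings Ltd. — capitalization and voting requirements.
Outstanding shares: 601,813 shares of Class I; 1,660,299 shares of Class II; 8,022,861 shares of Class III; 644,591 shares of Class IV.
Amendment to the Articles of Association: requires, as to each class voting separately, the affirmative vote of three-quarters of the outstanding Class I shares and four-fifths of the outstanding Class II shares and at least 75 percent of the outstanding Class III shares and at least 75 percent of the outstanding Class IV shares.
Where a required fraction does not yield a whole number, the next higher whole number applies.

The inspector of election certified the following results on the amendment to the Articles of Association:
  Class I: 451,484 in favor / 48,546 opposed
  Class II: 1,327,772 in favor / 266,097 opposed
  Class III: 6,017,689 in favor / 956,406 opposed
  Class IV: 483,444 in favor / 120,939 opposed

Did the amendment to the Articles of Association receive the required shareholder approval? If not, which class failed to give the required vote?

Not approved — the Class II shares did not give the required vote.

Class I: 3/4 of 601813 = 451359.75, rounded up to 451360; 451,360 required, 451,484 in favor — approved.
Class II: 4/5 of 1660299 = 1328239.20, rounded up to 1328240; 1,328,240 required, 1,327,772 in favor — not approved.
Class III: 3/4 of 8022861 = 6017145.75, rounded up to 6017146; 6,017,146 required, 6,017,689 in favor — approved.
Class IV: 3/4 of 644591 = 483443.25, rounded up to 483444; 483,444 required, 483,444 in favor — approved.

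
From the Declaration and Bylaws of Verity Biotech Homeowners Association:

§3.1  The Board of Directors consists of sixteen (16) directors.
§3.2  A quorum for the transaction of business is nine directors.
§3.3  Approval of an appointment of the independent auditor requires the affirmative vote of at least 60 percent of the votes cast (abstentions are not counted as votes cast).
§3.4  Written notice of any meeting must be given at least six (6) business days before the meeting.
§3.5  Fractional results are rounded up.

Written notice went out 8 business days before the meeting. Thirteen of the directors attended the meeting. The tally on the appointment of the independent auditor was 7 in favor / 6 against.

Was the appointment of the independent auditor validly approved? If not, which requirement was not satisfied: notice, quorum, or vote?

Invalid — vote requirement not satisfied.

Notice: 8 business days given; 6 required (8 ≥ 6). Satisfied.
Quorum: 13 present; quorum is 9. Satisfied.
Vote: the appointment of the independent auditor requires three-fifths of the votes cast (13). 3/5 of 13 = 7.80, rounded up to 8, so 8 affirmative votes are needed; 7 voted in favor. Not satisfied.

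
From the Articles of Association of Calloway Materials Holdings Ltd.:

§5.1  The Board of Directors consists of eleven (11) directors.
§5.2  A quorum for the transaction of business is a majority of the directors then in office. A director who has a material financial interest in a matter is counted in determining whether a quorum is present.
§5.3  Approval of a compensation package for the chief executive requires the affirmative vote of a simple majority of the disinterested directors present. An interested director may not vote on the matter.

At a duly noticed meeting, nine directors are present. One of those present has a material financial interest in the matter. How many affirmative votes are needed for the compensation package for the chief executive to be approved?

The compensation package for the chief executive requires a majority of the disinterested directors present (9 − 1 = 8).
A majority of 8 is 5.

5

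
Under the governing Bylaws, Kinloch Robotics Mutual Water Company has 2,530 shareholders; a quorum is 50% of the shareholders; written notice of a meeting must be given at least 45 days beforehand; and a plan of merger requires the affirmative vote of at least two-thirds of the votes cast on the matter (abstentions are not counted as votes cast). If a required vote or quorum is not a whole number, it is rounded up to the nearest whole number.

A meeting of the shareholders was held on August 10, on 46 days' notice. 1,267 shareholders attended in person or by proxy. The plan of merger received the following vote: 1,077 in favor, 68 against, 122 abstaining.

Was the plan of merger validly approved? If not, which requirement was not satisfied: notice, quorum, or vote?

Notice: 46 days given; 45 required. Satisfied.
Quorum: 50% of 2,530 = 1,265; 1,267 present. Satisfied.
Vote: requires two-thirds of the votes cast (1,267 − 122 abstaining = 1,145); 2/3 of 1145 = 763.33, rounded up to 764, so 764 needed; 1,077 in favor. Satisfied.

Valid — all requirements satisfied.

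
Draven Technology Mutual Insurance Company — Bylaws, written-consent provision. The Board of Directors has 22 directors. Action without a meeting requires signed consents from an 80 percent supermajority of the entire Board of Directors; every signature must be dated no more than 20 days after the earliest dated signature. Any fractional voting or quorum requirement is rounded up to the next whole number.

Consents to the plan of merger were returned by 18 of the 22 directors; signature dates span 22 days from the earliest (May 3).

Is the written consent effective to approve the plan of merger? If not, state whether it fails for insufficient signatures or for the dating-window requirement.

Signatures required: an 80 percent supermajority of 22 — 4/5 of 22 = 17.60, rounded up to 18, so 18 needed; 18 signed. Sufficient.
Dating window: the latest signature is 22 days after the earliest; the limit is 20 days. Outside the window.

Not effective — dating-window requirement not satisfied.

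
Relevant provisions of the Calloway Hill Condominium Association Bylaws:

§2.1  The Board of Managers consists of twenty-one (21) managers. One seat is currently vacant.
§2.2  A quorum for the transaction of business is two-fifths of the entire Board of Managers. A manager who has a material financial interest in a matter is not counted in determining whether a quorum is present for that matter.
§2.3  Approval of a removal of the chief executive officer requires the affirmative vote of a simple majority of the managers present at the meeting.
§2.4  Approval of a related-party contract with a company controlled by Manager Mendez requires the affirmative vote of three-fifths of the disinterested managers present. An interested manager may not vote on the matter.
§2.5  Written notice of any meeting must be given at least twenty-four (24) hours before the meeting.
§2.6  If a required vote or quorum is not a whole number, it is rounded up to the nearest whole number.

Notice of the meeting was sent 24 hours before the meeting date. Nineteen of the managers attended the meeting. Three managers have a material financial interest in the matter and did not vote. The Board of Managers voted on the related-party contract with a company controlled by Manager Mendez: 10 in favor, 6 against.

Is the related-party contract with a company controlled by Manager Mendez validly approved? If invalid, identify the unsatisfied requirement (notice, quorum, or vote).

Valid — all requirements satisfied.

Notice: 24 hours given; 24 required (24 ≥ 24). Satisfied.
Quorum: 19 present, but the 3 interested managers do not count, leaving 16. Quorum is 9. Satisfied.
Vote: the related-party contract with a company controlled by Manager Mendez requires three-fifths of the disinterested managers present (19 − 3 = 16). 3/5 of 16 = 9.60, rounded up to 10, so 10 affirmative votes are needed; 10 voted in favor. Satisfied.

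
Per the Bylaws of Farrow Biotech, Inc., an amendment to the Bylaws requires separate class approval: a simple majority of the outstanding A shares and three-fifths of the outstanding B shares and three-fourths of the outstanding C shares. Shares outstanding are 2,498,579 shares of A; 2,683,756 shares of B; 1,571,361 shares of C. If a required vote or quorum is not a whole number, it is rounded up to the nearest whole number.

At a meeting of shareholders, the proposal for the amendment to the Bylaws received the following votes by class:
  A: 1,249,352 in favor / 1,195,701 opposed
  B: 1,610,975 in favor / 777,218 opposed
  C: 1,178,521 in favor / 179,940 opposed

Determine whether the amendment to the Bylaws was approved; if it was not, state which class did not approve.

A: a majority of 2498579 is 1249290; 1,249,290 required, 1,249,352 in favor — approved.
B: 3/5 of 2683756 = 1610253.60, rounded up to 1610254; 1,610,254 required, 1,610,975 in favor — approved.
C: 3/4 of 1571361 = 1178520.75, rounded up to 1178521; 1,178,521 required, 1,178,521 in favor — approved.

Approved — every class gave the required vote.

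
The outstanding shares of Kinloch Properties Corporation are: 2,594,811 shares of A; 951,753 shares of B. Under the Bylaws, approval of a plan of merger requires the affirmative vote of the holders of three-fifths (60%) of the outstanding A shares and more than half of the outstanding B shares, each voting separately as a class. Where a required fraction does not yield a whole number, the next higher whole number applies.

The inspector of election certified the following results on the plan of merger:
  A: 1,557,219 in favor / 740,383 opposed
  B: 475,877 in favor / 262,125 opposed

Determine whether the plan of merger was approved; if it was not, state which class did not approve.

A: 3/5 of 2594811 = 1556886.60, rounded up to 1556887; 1,556,887 required, 1,557,219 in favor — approved.
B: a majority of 951753 is 475877; 475,877 required, 475,877 in favor — approved.

Approved — every class gave the required vote.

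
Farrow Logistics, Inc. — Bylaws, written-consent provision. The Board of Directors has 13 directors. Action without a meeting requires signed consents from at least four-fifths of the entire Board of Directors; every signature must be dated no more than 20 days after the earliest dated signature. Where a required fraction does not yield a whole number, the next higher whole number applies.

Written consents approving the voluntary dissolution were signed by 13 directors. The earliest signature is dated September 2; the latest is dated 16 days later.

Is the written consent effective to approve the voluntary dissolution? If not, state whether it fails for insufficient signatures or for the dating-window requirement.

Signatures required: at least four-fifths of 13 — 4/5 of 13 = 10.40, rounded up to 11, so 11 needed; 13 signed. Sufficient.
Dating window: the latest signature is 16 days after the earliest; the limit is 20 days. Within the window.

Effective — both the signature and dating-window requirements are satisfied.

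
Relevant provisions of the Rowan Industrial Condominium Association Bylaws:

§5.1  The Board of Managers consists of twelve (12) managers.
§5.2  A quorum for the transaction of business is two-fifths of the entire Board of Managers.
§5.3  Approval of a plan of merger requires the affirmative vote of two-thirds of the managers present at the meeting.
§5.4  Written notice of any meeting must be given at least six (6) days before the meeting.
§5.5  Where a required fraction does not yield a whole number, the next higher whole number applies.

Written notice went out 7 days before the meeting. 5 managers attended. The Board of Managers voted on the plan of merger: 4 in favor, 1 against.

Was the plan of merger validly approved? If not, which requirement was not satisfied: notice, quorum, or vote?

Valid — all requirements satisfied.

Notice: 7 days given; 6 required (7 ≥ 6). Satisfied.
Quorum: 5 present; quorum is 5. Satisfied.
Vote: the plan of merger requires two-thirds of the managers present (5). 2/3 of 5 = 3.33, rounded up to 4, so 4 affirmative votes are needed; 4 voted in favor. Satisfied.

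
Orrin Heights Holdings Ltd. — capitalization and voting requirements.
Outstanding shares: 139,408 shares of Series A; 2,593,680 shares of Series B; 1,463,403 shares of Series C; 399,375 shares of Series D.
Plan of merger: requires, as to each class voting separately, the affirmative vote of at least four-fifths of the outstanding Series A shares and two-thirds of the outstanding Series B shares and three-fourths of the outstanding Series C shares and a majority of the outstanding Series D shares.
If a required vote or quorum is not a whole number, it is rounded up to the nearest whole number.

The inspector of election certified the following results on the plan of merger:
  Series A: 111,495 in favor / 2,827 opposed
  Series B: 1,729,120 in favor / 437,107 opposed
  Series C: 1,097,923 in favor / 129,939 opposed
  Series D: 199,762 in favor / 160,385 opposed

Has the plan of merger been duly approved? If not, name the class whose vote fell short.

Series A: 4/5 of 139408 = 111526.40, rounded up to 111527; 111,527 required, 111,495 in favor — not approved.
Series B: 2/3 of 2593680 = 1729120; 1,729,120 required, 1,729,120 in favor — approved.
Series C: 3/4 of 1463403 = 1097552.25, rounded up to 1097553; 1,097,553 required, 1,097,923 in favor — approved.
Series D: a majority of 399375 is 199688; 199,688 required, 199,762 in favor — approved.

Not approved — the Series A shares did not give the required vote.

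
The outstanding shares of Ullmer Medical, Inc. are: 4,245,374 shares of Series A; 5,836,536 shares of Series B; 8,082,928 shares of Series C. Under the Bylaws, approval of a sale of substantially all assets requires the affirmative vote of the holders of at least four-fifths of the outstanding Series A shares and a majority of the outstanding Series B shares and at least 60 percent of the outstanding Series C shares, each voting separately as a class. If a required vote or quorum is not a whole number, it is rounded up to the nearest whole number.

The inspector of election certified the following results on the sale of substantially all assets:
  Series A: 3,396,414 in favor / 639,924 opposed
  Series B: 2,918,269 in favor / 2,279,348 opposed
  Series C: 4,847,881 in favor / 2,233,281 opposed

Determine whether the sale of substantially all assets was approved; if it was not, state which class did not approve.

Not approved — the Series C shares did not give the required vote.

Series A: 4/5 of 4245374 = 3396299.20, rounded up to 3396300; 3,396,300 required, 3,396,414 in favor — approved.
Series B: a majority of 5836536 is 2918269; 2,918,269 required, 2,918,269 in favor — approved.
Series C: 3/5 of 8082928 = 4849756.80, rounded up to 4849757; 4,849,757 required, 4,847,881 in favor — not approved.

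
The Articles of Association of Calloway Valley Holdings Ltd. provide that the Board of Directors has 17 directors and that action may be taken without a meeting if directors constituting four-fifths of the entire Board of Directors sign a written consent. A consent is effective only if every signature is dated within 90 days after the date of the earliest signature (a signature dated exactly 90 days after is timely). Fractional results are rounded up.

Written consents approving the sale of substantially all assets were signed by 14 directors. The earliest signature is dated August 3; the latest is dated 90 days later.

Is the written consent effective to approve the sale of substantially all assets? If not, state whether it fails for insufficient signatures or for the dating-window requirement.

Effective — both the signature and dating-window requirements are satisfied.

Signatures required: four-fifths of 17 — 4/5 of 17 = 13.60, rounded up to 14, so 14 needed; 14 signed. Sufficient.
Dating window: the latest signature is 90 days after the earliest; the limit is 90 days. Within the window.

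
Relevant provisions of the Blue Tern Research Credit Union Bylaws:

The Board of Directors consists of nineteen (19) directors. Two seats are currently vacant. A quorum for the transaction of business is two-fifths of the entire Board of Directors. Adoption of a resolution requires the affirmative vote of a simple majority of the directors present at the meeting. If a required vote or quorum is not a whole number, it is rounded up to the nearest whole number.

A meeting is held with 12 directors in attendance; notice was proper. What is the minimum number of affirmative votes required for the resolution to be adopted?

7

The resolution requires a majority of the directors present (12).
A majority of 12 is 7.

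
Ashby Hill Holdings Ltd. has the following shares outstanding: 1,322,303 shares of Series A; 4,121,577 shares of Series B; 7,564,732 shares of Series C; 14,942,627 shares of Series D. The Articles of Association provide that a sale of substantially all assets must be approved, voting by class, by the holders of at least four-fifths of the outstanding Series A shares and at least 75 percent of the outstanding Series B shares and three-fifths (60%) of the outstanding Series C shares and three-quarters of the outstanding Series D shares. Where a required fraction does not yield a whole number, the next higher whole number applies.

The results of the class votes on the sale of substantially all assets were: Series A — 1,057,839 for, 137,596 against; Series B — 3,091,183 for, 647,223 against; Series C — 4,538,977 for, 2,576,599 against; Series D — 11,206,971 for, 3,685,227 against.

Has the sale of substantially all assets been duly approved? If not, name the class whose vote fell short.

Not approved — the Series A shares did not give the required vote.

Series A: 4/5 of 1322303 = 1057842.40, rounded up to 1057843; 1,057,843 required, 1,057,839 in favor — not approved.
Series B: 3/4 of 4121577 = 3091182.75, rounded up to 3091183; 3,091,183 required, 3,091,183 in favor — approved.
Series C: 3/5 of 7564732 = 4538839.20, rounded up to 4538840; 4,538,840 required, 4,538,977 in favor — approved.
Series D: 3/4 of 14942627 = 11206970.25, rounded up to 11206971; 11,206,971 required, 11,206,971 in favor — approved.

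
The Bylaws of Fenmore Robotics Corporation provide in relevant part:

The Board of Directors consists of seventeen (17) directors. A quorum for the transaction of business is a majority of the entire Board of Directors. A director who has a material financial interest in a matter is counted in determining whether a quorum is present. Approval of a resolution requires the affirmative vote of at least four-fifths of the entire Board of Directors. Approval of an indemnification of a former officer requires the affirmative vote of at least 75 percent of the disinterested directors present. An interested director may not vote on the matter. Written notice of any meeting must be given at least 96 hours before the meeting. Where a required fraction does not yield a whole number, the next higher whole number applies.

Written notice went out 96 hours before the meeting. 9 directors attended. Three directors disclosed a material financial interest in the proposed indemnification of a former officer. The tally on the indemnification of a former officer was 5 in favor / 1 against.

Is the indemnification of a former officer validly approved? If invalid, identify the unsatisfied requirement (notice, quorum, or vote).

Notice: 96 hours given; 96 required (96 ≥ 96). Satisfied.
Quorum: 9 present (interested directors count toward quorum); quorum is 9. Satisfied.
Vote: the indemnification of a former officer requires three-fourths of the disinterested directors present (9 − 3 = 6). 3/4 of 6 = 4.50, rounded up to 5, so 5 affirmative votes are needed; 5 voted in favor. Satisfied.

Valid — all requirements satisfied.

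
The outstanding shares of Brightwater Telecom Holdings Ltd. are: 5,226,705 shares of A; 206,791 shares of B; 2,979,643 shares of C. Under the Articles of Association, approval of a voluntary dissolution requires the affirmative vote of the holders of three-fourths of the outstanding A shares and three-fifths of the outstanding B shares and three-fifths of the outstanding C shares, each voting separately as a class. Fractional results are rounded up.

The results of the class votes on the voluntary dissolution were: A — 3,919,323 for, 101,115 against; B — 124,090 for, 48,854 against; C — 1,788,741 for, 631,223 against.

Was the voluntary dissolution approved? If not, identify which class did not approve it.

Not approved — the A shares did not give the required vote.

A: 3/4 of 5226705 = 3920028.75, rounded up to 3920029; 3,920,029 required, 3,919,323 in favor — not approved.
B: 3/5 of 206791 = 124074.60, rounded up to 124075; 124,075 required, 124,090 in favor — approved.
C: 3/5 of 2979643 = 1787785.80, rounded up to 1787786; 1,787,786 required, 1,788,741 in favor — approved.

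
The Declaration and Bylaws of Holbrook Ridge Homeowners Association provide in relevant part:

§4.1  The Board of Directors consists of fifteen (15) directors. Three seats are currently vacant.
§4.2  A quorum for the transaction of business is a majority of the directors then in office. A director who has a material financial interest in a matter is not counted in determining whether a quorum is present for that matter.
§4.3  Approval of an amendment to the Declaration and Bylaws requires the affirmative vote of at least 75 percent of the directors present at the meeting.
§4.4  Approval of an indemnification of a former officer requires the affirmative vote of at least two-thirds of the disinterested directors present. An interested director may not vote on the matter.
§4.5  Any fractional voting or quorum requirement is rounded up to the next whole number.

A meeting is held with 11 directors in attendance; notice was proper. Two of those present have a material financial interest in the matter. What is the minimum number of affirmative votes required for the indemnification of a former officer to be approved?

6

The indemnification of a former officer requires two-thirds of the disinterested directors present (11 − 2 = 9).
2/3 of 9 = 6.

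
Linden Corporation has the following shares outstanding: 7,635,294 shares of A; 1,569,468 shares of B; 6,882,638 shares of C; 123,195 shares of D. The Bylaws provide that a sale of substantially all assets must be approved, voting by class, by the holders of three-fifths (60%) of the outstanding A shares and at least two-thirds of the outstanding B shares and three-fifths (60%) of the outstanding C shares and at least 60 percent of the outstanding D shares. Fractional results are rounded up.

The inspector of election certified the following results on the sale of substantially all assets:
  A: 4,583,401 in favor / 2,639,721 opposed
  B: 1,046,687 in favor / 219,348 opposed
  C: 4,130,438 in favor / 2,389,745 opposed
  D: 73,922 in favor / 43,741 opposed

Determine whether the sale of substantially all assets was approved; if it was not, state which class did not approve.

A: 3/5 of 7635294 = 4581176.40, rounded up to 4581177; 4,581,177 required, 4,583,401 in favor — approved.
B: 2/3 of 1569468 = 1046312; 1,046,312 required, 1,046,687 in favor — approved.
C: 3/5 of 6882638 = 4129582.80, rounded up to 4129583; 4,129,583 required, 4,130,438 in favor — approved.
D: 3/5 of 123195 = 73917; 73,917 required, 73,922 in favor — approved.

Approved — every class gave the required vote.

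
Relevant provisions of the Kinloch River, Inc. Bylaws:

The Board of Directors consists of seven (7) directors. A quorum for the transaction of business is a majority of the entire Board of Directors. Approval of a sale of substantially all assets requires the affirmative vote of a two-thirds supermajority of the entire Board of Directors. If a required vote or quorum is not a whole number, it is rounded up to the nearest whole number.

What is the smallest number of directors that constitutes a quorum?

A majority of 7 is 4.

4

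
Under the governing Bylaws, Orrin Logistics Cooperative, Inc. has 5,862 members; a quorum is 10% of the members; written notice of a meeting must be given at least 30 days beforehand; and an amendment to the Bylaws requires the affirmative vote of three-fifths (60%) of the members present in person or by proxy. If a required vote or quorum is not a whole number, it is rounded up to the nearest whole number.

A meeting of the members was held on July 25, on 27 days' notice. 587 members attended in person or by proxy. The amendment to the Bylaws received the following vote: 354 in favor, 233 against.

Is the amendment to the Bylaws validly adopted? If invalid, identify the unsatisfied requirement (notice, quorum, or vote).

Notice: 27 days given; 30 required. Not satisfied.
Quorum: 10% of 5,862 = 586.20, rounded up to 587; 587 present. Satisfied.
Vote: requires three-fifths of those present (587); 3/5 of 587 = 352.20, rounded up to 353, so 353 needed; 354 in favor. Satisfied.

Invalid — notice requirement not satisfied.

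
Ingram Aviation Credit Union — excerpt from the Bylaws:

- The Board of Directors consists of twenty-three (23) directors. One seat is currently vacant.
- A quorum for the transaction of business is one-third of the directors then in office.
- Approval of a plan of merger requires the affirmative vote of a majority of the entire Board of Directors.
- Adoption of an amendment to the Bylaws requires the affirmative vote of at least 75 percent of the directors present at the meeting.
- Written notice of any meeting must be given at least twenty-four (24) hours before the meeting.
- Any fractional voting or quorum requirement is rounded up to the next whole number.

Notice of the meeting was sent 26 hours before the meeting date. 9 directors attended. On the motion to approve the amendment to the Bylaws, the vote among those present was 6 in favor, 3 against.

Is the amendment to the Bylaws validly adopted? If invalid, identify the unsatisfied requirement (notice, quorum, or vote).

Notice: 26 hours given; 24 required (26 ≥ 24). Satisfied.
Quorum: 9 present; quorum is 8. Satisfied.
Vote: the amendment to the Bylaws requires three-fourths of the directors present (9). 3/4 of 9 = 6.75, rounded up to 7, so 7 affirmative votes are needed; 6 voted in favor. Not satisfied.

Invalid — vote requirement not satisfied.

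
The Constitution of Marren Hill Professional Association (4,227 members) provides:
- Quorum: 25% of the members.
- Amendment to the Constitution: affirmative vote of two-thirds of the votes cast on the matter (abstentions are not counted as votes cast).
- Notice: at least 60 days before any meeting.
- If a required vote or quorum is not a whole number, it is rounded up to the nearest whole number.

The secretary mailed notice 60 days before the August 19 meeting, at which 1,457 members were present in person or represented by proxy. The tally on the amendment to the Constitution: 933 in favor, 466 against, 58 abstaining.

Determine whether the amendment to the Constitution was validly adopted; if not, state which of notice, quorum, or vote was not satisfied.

Notice: 60 days given; 60 required. Satisfied.
Quorum: 25% of 4,227 = 1,056.75, rounded up to 1,057; 1,457 present. Satisfied.
Vote: requires two-thirds of the votes cast (1,457 − 58 abstaining = 1,399); 2/3 of 1399 = 932.67, rounded up to 933, so 933 needed; 933 in favor. Satisfied.

Valid — all requirements satisfied.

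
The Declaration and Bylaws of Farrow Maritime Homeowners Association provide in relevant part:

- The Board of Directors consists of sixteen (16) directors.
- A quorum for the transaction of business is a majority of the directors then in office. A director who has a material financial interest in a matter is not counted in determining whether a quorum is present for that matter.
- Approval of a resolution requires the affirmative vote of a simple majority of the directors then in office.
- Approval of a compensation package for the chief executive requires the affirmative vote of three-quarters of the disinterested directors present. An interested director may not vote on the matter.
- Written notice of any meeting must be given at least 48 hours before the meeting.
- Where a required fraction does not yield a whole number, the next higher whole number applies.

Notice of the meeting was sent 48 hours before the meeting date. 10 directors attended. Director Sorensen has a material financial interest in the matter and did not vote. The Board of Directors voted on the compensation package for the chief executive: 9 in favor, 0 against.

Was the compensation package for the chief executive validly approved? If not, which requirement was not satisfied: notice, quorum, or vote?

Valid — all requirements satisfied.

Notice: 48 hours given; 48 required (48 ≥ 48). Satisfied.
Quorum: 10 present, but the 1 interested director does not count, leaving 9. Quorum is 9. Satisfied.
Vote: the compensation package for the chief executive requires three-fourths of the disinterested directors present (10 − 1 = 9). 3/4 of 9 = 6.75, rounded up to 7, so 7 affirmative votes are needed; 9 voted in favor. Satisfied.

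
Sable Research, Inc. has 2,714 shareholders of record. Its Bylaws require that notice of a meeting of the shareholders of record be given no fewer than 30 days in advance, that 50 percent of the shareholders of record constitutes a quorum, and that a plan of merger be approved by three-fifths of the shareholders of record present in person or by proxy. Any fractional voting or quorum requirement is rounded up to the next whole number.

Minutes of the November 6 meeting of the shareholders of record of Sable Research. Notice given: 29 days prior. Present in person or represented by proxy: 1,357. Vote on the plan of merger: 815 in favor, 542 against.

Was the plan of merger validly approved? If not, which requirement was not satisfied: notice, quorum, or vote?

Notice: 29 days given; 30 required. Not satisfied.
Quorum: 50% of 2,714 = 1,357; 1,357 present. Satisfied.
Vote: requires three-fifths of those present (1,357); 3/5 of 1357 = 814.20, rounded up to 815, so 815 needed; 815 in favor. Satisfied.

Invalid — notice requirement not satisfied.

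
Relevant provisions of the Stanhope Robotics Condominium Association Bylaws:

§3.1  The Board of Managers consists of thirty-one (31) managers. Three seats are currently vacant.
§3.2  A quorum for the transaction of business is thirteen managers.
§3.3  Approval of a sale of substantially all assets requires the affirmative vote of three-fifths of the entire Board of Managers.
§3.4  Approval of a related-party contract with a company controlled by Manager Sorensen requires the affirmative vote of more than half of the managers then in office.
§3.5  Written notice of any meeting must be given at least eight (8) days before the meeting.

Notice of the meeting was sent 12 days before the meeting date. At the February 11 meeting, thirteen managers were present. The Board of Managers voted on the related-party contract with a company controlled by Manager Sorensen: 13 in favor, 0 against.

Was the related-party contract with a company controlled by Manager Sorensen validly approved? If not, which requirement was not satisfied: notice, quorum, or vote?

Notice: 12 days given; 8 required (12 ≥ 8). Satisfied.
Quorum: 13 present; quorum is 13. Satisfied.
Vote: the related-party contract with a company controlled by Manager Sorensen requires a majority of the managers then in office (28). A majority of 28 is 15, so 15 affirmative votes are needed; 13 voted in favor. Not satisfied.

Invalid — vote requirement not satisfied.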